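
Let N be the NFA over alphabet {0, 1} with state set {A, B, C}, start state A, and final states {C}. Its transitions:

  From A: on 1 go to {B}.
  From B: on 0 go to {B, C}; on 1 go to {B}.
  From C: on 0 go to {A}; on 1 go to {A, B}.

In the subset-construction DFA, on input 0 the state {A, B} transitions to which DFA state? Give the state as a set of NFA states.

δ(A,0) = ∅; δ(B,0) = {B, C}.
Union: {B, C}.

{B, C}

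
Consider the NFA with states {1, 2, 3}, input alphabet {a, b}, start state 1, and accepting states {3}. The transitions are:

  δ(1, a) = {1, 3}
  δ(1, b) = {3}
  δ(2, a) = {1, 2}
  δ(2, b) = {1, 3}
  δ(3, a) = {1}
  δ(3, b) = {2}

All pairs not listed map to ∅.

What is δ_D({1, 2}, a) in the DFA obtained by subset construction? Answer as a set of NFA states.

{1, 2, 3}

δ(1,a) = {1, 3}; δ(2,a) = {1, 2}.
Union: {1, 2, 3}.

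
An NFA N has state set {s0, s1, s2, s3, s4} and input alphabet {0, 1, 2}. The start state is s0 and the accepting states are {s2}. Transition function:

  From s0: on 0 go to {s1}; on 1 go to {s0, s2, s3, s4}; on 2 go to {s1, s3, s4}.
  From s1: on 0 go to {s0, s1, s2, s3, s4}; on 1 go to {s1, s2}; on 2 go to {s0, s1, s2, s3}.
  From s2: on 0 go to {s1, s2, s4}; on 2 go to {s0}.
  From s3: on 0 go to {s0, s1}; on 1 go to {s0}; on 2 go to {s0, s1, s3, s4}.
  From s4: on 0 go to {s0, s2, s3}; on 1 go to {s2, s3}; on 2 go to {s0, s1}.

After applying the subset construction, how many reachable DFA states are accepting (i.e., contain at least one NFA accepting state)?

Start state of the DFA: {s0}.
{s0} --0--> {s1}  [new]
{s0} --1--> {s0, s2, s3, s4}  [new]
{s0} --2--> {s1, s3, s4}  [new]
{s1} --0--> {s0, s1, s2, s3, s4}  [new]
{s1} --1--> {s1, s2}  [new]
{s1} --2--> {s0, s1, s2, s3}  [new]
{s0, s2, s3, s4} --0--> {s0, s1, s2, s3, s4}  [seen]
{s0, s2, s3, s4} --1--> {s0, s2, s3, s4}  [seen]
{s0, s2, s3, s4} --2--> {s0, s1, s3, s4}  [new]
{s1, s3, s4} --0--> {s0, s1, s2, s3, s4}  [seen]
{s1, s3, s4} --1--> {s0, s1, s2, s3}  [seen]
{s1, s3, s4} --2--> {s0, s1, s2, s3, s4}  [seen]
{s0, s1, s2, s3, s4} --0--> {s0, s1, s2, s3, s4}  [seen]
{s0, s1, s2, s3, s4} --1--> {s0, s1, s2, s3, s4}  [seen]
{s0, s1, s2, s3, s4} --2--> {s0, s1, s2, s3, s4}  [seen]
{s1, s2} --0--> {s0, s1, s2, s3, s4}  [seen]
{s1, s2} --1--> {s1, s2}  [seen]
{s1, s2} --2--> {s0, s1, s2, s3}  [seen]
{s0, s1, s2, s3} --0--> {s0, s1, s2, s3, s4}  [seen]
{s0, s1, s2, s3} --1--> {s0, s1, s2, s3, s4}  [seen]
{s0, s1, s2, s3} --2--> {s0, s1, s2, s3, s4}  [seen]
{s0, s1, s3, s4} --0--> {s0, s1, s2, s3, s4}  [seen]
{s0, s1, s3, s4} --1--> {s0, s1, s2, s3, s4}  [seen]
{s0, s1, s3, s4} --2--> {s0, s1, s2, s3, s4}  [seen]
Reachable DFA states: {s0}, {s1}, {s0, s2, s3, s4}, {s1, s3, s4}, {s0, s1, s2, s3, s4}, {s1, s2}, {s0, s1, s2, s3}, {s0, s1, s3, s4}.
Accepting DFA states (contain an NFA accepting state): {s0, s2, s3, s4}, {s0, s1, s2, s3, s4}, {s1, s2}, {s0, s1, s2, s3}.

4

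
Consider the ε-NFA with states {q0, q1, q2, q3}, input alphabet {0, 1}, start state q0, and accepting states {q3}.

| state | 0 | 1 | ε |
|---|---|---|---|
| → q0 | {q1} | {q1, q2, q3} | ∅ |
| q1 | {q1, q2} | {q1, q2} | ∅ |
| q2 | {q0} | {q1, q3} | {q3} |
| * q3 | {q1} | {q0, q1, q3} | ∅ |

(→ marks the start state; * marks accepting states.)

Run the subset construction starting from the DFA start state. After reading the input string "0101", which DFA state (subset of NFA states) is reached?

Start: {q0}.
δ(q0,0) = {q1}.
Union: {q1}.
After 0: {q1}.
δ(q1,1) = {q1, q2}.
Union: {q1, q2}.
ε-closure gives {q1, q2, q3}.
After 1: {q1, q2, q3}.
δ(q1,0) = {q1, q2}; δ(q2,0) = {q0}; δ(q3,0) = {q1}.
Union: {q0, q1, q2}.
ε-closure gives {q0, q1, q2, q3}.
After 0: {q0, q1, q2, q3}.
δ(q0,1) = {q1, q2, q3}; δ(q1,1) = {q1, q2}; δ(q2,1) = {q1, q3}; δ(q3,1) = {q0, q1, q3}.
Union: {q0, q1, q2, q3}.
After 1: {q0, q1, q2, q3}.

{q0, q1, q2, q3}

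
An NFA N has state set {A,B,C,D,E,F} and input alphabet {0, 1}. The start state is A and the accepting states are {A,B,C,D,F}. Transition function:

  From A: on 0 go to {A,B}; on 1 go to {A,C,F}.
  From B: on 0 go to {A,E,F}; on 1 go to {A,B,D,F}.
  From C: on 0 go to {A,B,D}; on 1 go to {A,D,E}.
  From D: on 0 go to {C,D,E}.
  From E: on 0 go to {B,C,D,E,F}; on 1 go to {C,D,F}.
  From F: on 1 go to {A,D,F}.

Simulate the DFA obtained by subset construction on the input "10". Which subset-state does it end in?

Start: {A}.
δ(A,1) = {A,C,F}.
Union: {A,C,F}.
After 1: {A,C,F}.
δ(A,0) = {A,B}; δ(C,0) = {A,B,D}; δ(F,0) = ∅.
Union: {A,B,D}.
After 0: {A,B,D}.

{A,B,D}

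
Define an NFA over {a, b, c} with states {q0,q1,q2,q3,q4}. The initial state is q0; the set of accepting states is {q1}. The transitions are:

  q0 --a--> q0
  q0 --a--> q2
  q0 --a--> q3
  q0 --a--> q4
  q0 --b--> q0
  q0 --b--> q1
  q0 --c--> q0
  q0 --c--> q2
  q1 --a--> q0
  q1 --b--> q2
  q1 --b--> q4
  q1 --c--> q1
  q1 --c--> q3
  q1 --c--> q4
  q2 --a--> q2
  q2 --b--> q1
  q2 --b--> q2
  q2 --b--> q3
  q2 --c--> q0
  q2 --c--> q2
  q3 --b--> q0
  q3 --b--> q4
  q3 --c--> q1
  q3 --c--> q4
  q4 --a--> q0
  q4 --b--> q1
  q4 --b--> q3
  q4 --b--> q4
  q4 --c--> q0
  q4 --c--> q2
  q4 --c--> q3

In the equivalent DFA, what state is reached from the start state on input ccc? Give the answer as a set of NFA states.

{q0,q2}

Start: {q0}.
δ(q0,c) = {q0,q2}.
Union: {q0,q2}.
After c: {q0,q2}.
δ(q0,c) = {q0,q2}; δ(q2,c) = {q0,q2}.
Union: {q0,q2}.
After c: {q0,q2}.
δ(q0,c) = {q0,q2}; δ(q2,c) = {q0,q2}.
Union: {q0,q2}.
After c: {q0,q2}.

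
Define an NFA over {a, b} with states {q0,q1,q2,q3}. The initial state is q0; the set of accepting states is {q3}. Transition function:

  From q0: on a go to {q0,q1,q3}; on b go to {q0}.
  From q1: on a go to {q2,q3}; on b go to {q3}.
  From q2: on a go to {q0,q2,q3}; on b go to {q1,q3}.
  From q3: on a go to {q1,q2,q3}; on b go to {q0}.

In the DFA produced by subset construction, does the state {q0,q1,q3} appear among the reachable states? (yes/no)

Start state of the DFA: {q0}.
{q0} --a--> {q0,q1,q3}  [new]
{q0} --b--> {q0}  [seen]
{q0,q1,q3} --a--> {q0,q1,q2,q3}  [new]
{q0,q1,q3} --b--> {q0,q3}  [new]
{q0,q1,q2,q3} --a--> {q0,q1,q2,q3}  [seen]
{q0,q1,q2,q3} --b--> {q0,q1,q3}  [seen]
{q0,q3} --a--> {q0,q1,q2,q3}  [seen]
{q0,q3} --b--> {q0}  [seen]
Reachable DFA states: {q0}, {q0,q1,q3}, {q0,q1,q2,q3}, {q0,q3}.
{q0,q1,q3} is among them.

yes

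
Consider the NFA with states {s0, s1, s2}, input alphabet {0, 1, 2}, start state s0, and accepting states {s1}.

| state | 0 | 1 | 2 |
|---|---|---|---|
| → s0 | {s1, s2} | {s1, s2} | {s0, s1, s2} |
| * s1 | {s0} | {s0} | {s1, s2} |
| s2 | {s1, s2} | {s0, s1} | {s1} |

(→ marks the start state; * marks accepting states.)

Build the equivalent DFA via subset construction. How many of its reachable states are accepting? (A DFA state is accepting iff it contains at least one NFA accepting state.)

Start state of the DFA: {s0}.
{s0} --0--> {s1, s2}  [new]
{s0} --1--> {s1, s2}  [seen]
{s0} --2--> {s0, s1, s2}  [new]
{s1, s2} --0--> {s0, s1, s2}  [seen]
{s1, s2} --1--> {s0, s1}  [new]
{s1, s2} --2--> {s1, s2}  [seen]
{s0, s1, s2} --0--> {s0, s1, s2}  [seen]
{s0, s1, s2} --1--> {s0, s1, s2}  [seen]
{s0, s1, s2} --2--> {s0, s1, s2}  [seen]
{s0, s1} --0--> {s0, s1, s2}  [seen]
{s0, s1} --1--> {s0, s1, s2}  [seen]
{s0, s1} --2--> {s0, s1, s2}  [seen]
Reachable DFA states: {s0}, {s1, s2}, {s0, s1, s2}, {s0, s1}.
Accepting DFA states (contain an NFA accepting state): {s1, s2}, {s0, s1, s2}, {s0, s1}.

3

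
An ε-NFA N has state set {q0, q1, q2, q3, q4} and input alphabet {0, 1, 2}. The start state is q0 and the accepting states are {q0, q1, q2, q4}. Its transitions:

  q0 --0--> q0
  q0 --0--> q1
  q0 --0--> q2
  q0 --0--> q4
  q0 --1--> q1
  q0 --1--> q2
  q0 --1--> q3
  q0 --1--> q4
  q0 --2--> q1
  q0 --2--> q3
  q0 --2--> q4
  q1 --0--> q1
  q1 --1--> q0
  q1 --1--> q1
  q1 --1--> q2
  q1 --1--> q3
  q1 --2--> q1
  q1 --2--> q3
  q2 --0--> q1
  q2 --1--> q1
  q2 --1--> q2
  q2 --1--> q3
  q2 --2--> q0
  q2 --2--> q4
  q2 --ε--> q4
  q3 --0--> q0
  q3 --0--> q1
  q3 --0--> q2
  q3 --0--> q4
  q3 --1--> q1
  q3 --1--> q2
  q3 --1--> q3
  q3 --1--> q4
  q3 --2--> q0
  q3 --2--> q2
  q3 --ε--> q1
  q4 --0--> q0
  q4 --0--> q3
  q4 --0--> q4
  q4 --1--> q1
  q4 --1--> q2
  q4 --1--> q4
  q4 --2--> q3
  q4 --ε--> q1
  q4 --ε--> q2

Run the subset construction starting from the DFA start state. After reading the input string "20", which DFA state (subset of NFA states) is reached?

{q0, q1, q2, q3, q4}

Start: {q0}.
δ(q0,2) = {q1, q3, q4}.
Union: {q1, q3, q4}.
ε-closure gives {q1, q2, q3, q4}.
After 2: {q1, q2, q3, q4}.
δ(q1,0) = {q1}; δ(q2,0) = {q1}; δ(q3,0) = {q0, q1, q2, q4}; δ(q4,0) = {q0, q3, q4}.
Union: {q0, q1, q2, q3, q4}.
After 0: {q0, q1, q2, q3, q4}.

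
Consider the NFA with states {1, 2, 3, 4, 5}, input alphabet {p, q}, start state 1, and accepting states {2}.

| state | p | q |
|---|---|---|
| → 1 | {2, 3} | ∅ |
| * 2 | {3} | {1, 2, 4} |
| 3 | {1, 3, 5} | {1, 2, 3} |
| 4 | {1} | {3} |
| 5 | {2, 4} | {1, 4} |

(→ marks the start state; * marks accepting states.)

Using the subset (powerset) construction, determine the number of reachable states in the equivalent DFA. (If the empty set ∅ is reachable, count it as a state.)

Start state of the DFA: {1}.
{1} --p--> {2, 3}  [new]
{1} --q--> ∅  [new]
{2, 3} --p--> {1, 3, 5}  [new]
{2, 3} --q--> {1, 2, 3, 4}  [new]
∅ --p--> ∅  [seen]
∅ --q--> ∅  [seen]
{1, 3, 5} --p--> {1, 2, 3, 4, 5}  [new]
{1, 3, 5} --q--> {1, 2, 3, 4}  [seen]
{1, 2, 3, 4} --p--> {1, 2, 3, 5}  [new]
{1, 2, 3, 4} --q--> {1, 2, 3, 4}  [seen]
{1, 2, 3, 4, 5} --p--> {1, 2, 3, 4, 5}  [seen]
{1, 2, 3, 4, 5} --q--> {1, 2, 3, 4}  [seen]
{1, 2, 3, 5} --p--> {1, 2, 3, 4, 5}  [seen]
{1, 2, 3, 5} --q--> {1, 2, 3, 4}  [seen]
Reachable DFA states: {1}, {2, 3}, ∅, {1, 3, 5}, {1, 2, 3, 4}, {1, 2, 3, 4, 5}, {1, 2, 3, 5}.

7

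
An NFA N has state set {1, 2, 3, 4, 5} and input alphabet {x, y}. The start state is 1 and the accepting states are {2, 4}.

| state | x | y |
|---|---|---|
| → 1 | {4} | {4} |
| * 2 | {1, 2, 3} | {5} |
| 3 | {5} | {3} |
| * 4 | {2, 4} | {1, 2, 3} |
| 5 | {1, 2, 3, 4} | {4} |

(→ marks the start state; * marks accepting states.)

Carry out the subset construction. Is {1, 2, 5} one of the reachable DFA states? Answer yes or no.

no

Start state of the DFA: {1}.
{1} --x--> {4}  [new]
{1} --y--> {4}  [seen]
{4} --x--> {2, 4}  [new]
{4} --y--> {1, 2, 3}  [new]
{2, 4} --x--> {1, 2, 3, 4}  [new]
{2, 4} --y--> {1, 2, 3, 5}  [new]
{1, 2, 3} --x--> {1, 2, 3, 4, 5}  [new]
{1, 2, 3} --y--> {3, 4, 5}  [new]
{1, 2, 3, 4} --x--> {1, 2, 3, 4, 5}  [seen]
{1, 2, 3, 4} --y--> {1, 2, 3, 4, 5}  [seen]
{1, 2, 3, 5} --x--> {1, 2, 3, 4, 5}  [seen]
{1, 2, 3, 5} --y--> {3, 4, 5}  [seen]
{1, 2, 3, 4, 5} --x--> {1, 2, 3, 4, 5}  [seen]
{1, 2, 3, 4, 5} --y--> {1, 2, 3, 4, 5}  [seen]
{3, 4, 5} --x--> {1, 2, 3, 4, 5}  [seen]
{3, 4, 5} --y--> {1, 2, 3, 4}  [seen]
Reachable DFA states: {1}, {4}, {2, 4}, {1, 2, 3}, {1, 2, 3, 4}, {1, 2, 3, 5}, {1, 2, 3, 4, 5}, {3, 4, 5}.
{1, 2, 5} is not among them.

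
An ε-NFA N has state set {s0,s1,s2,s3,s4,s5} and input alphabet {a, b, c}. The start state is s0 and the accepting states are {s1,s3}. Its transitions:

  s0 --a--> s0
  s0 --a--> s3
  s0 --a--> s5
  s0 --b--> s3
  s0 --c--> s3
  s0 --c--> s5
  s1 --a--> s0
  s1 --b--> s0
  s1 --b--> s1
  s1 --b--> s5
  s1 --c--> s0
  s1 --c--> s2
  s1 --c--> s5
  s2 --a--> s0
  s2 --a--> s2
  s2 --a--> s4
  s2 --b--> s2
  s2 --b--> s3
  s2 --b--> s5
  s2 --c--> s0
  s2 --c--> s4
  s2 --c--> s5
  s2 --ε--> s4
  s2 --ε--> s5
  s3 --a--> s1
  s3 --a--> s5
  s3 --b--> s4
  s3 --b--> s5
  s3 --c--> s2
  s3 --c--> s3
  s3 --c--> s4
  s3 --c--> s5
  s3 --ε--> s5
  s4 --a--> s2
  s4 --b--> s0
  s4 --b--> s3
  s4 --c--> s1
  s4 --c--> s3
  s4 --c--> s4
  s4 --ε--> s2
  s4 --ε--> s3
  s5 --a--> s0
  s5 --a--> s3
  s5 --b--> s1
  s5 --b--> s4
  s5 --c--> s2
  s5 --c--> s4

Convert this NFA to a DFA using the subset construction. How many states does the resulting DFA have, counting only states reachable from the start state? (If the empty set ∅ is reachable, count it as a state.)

8

Start state of the DFA: {s0} (ε-closure of the NFA start).
{s0} --a--> {s0,s3,s5}  [new]
{s0} --b--> {s3,s5}  [new]
{s0} --c--> {s3,s5}  [seen]
{s0,s3,s5} --a--> {s0,s1,s3,s5}  [new]
{s0,s3,s5} --b--> {s1,s2,s3,s4,s5}  [new]
{s0,s3,s5} --c--> {s2,s3,s4,s5}  [new]
{s3,s5} --a--> {s0,s1,s3,s5}  [seen]
{s3,s5} --b--> {s1,s2,s3,s4,s5}  [seen]
{s3,s5} --c--> {s2,s3,s4,s5}  [seen]
{s0,s1,s3,s5} --a--> {s0,s1,s3,s5}  [seen]
{s0,s1,s3,s5} --b--> {s0,s1,s2,s3,s4,s5}  [new]
{s0,s1,s3,s5} --c--> {s0,s2,s3,s4,s5}  [new]
{s1,s2,s3,s4,s5} --a--> {s0,s1,s2,s3,s4,s5}  [seen]
{s1,s2,s3,s4,s5} --b--> {s0,s1,s2,s3,s4,s5}  [seen]
{s1,s2,s3,s4,s5} --c--> {s0,s1,s2,s3,s4,s5}  [seen]
{s2,s3,s4,s5} --a--> {s0,s1,s2,s3,s4,s5}  [seen]
{s2,s3,s4,s5} --b--> {s0,s1,s2,s3,s4,s5}  [seen]
{s2,s3,s4,s5} --c--> {s0,s1,s2,s3,s4,s5}  [seen]
{s0,s1,s2,s3,s4,s5} --a--> {s0,s1,s2,s3,s4,s5}  [seen]
{s0,s1,s2,s3,s4,s5} --b--> {s0,s1,s2,s3,s4,s5}  [seen]
{s0,s1,s2,s3,s4,s5} --c--> {s0,s1,s2,s3,s4,s5}  [seen]
{s0,s2,s3,s4,s5} --a--> {s0,s1,s2,s3,s4,s5}  [seen]
{s0,s2,s3,s4,s5} --b--> {s0,s1,s2,s3,s4,s5}  [seen]
{s0,s2,s3,s4,s5} --c--> {s0,s1,s2,s3,s4,s5}  [seen]
Reachable DFA states: {s0}, {s0,s3,s5}, {s3,s5}, {s0,s1,s3,s5}, {s1,s2,s3,s4,s5}, {s2,s3,s4,s5}, {s0,s1,s2,s3,s4,s5}, {s0,s2,s3,s4,s5}.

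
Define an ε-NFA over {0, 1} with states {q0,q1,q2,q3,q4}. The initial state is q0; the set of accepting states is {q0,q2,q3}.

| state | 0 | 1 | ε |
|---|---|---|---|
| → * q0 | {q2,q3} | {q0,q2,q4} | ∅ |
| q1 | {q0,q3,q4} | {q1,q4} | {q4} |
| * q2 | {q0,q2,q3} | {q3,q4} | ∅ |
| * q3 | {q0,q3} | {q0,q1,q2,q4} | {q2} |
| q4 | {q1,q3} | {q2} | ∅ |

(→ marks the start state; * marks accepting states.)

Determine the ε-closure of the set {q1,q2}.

Begin with {q1,q2}.
q1 →ε {q4}; add q4.
ε-closure = {q1,q2,q4}.

{q1,q2,q4}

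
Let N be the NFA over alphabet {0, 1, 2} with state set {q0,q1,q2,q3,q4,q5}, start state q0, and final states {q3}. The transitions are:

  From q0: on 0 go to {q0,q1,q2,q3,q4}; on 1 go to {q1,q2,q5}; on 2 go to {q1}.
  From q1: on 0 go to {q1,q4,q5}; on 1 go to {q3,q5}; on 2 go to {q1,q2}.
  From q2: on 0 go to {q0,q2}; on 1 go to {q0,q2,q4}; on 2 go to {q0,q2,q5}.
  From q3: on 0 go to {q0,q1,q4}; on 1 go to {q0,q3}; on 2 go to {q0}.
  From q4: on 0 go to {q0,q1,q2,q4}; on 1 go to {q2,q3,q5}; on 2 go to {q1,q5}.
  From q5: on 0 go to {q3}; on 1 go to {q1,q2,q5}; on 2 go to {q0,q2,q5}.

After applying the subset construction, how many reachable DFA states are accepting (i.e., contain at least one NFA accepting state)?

Start state of the DFA: {q0}.
{q0} --0--> {q0,q1,q2,q3,q4}  [new]
{q0} --1--> {q1,q2,q5}  [new]
{q0} --2--> {q1}  [new]
{q0,q1,q2,q3,q4} --0--> {q0,q1,q2,q3,q4,q5}  [new]
{q0,q1,q2,q3,q4} --1--> {q0,q1,q2,q3,q4,q5}  [seen]
{q0,q1,q2,q3,q4} --2--> {q0,q1,q2,q5}  [new]
{q1,q2,q5} --0--> {q0,q1,q2,q3,q4,q5}  [seen]
{q1,q2,q5} --1--> {q0,q1,q2,q3,q4,q5}  [seen]
{q1,q2,q5} --2--> {q0,q1,q2,q5}  [seen]
{q1} --0--> {q1,q4,q5}  [new]
{q1} --1--> {q3,q5}  [new]
{q1} --2--> {q1,q2}  [new]
{q0,q1,q2,q3,q4,q5} --0--> {q0,q1,q2,q3,q4,q5}  [seen]
{q0,q1,q2,q3,q4,q5} --1--> {q0,q1,q2,q3,q4,q5}  [seen]
{q0,q1,q2,q3,q4,q5} --2--> {q0,q1,q2,q5}  [seen]
{q0,q1,q2,q5} --0--> {q0,q1,q2,q3,q4,q5}  [seen]
{q0,q1,q2,q5} --1--> {q0,q1,q2,q3,q4,q5}  [seen]
{q0,q1,q2,q5} --2--> {q0,q1,q2,q5}  [seen]
{q1,q4,q5} --0--> {q0,q1,q2,q3,q4,q5}  [seen]
{q1,q4,q5} --1--> {q1,q2,q3,q5}  [new]
{q1,q4,q5} --2--> {q0,q1,q2,q5}  [seen]
{q3,q5} --0--> {q0,q1,q3,q4}  [new]
{q3,q5} --1--> {q0,q1,q2,q3,q5}  [new]
{q3,q5} --2--> {q0,q2,q5}  [new]
{q1,q2} --0--> {q0,q1,q2,q4,q5}  [new]
{q1,q2} --1--> {q0,q2,q3,q4,q5}  [new]
{q1,q2} --2--> {q0,q1,q2,q5}  [seen]
{q1,q2,q3,q5} --0--> {q0,q1,q2,q3,q4,q5}  [seen]
{q1,q2,q3,q5} --1--> {q0,q1,q2,q3,q4,q5}  [seen]
{q1,q2,q3,q5} --2--> {q0,q1,q2,q5}  [seen]
{q0,q1,q3,q4} --0--> {q0,q1,q2,q3,q4,q5}  [seen]
{q0,q1,q3,q4} --1--> {q0,q1,q2,q3,q5}  [seen]
{q0,q1,q3,q4} --2--> {q0,q1,q2,q5}  [seen]
{q0,q1,q2,q3,q5} --0--> {q0,q1,q2,q3,q4,q5}  [seen]
{q0,q1,q2,q3,q5} --1--> {q0,q1,q2,q3,q4,q5}  [seen]
{q0,q1,q2,q3,q5} --2--> {q0,q1,q2,q5}  [seen]
{q0,q2,q5} --0--> {q0,q1,q2,q3,q4}  [seen]
{q0,q2,q5} --1--> {q0,q1,q2,q4,q5}  [seen]
{q0,q2,q5} --2--> {q0,q1,q2,q5}  [seen]
{q0,q1,q2,q4,q5} --0--> {q0,q1,q2,q3,q4,q5}  [seen]
{q0,q1,q2,q4,q5} --1--> {q0,q1,q2,q3,q4,q5}  [seen]
{q0,q1,q2,q4,q5} --2--> {q0,q1,q2,q5}  [seen]
{q0,q2,q3,q4,q5} --0--> {q0,q1,q2,q3,q4}  [seen]
{q0,q2,q3,q4,q5} --1--> {q0,q1,q2,q3,q4,q5}  [seen]
{q0,q2,q3,q4,q5} --2--> {q0,q1,q2,q5}  [seen]
Reachable DFA states: {q0}, {q0,q1,q2,q3,q4}, {q1,q2,q5}, {q1}, {q0,q1,q2,q3,q4,q5}, {q0,q1,q2,q5}, {q1,q4,q5}, {q3,q5}, {q1,q2}, {q1,q2,q3,q5}, {q0,q1,q3,q4}, {q0,q1,q2,q3,q5}, {q0,q2,q5}, {q0,q1,q2,q4,q5}, {q0,q2,q3,q4,q5}.
Accepting DFA states (contain an NFA accepting state): {q0,q1,q2,q3,q4}, {q0,q1,q2,q3,q4,q5}, {q3,q5}, {q1,q2,q3,q5}, {q0,q1,q3,q4}, {q0,q1,q2,q3,q5}, {q0,q2,q3,q4,q5}.

7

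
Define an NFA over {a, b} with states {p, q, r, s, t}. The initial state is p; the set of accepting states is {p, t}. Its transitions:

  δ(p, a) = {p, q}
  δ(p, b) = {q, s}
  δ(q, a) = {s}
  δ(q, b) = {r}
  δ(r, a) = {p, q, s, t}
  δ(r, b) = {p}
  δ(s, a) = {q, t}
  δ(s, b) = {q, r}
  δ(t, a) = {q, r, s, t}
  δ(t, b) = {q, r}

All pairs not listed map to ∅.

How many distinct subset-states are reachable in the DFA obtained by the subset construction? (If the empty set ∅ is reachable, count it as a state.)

Start state of the DFA: {p}.
{p} --a--> {p, q}  [new]
{p} --b--> {q, s}  [new]
{p, q} --a--> {p, q, s}  [new]
{p, q} --b--> {q, r, s}  [new]
{q, s} --a--> {q, s, t}  [new]
{q, s} --b--> {q, r}  [new]
{p, q, s} --a--> {p, q, s, t}  [new]
{p, q, s} --b--> {q, r, s}  [seen]
{q, r, s} --a--> {p, q, s, t}  [seen]
{q, r, s} --b--> {p, q, r}  [new]
{q, s, t} --a--> {q, r, s, t}  [new]
{q, s, t} --b--> {q, r}  [seen]
{q, r} --a--> {p, q, s, t}  [seen]
{q, r} --b--> {p, r}  [new]
{p, q, s, t} --a--> {p, q, r, s, t}  [new]
{p, q, s, t} --b--> {q, r, s}  [seen]
{p, q, r} --a--> {p, q, s, t}  [seen]
{p, q, r} --b--> {p, q, r, s}  [new]
{q, r, s, t} --a--> {p, q, r, s, t}  [seen]
{q, r, s, t} --b--> {p, q, r}  [seen]
{p, r} --a--> {p, q, s, t}  [seen]
{p, r} --b--> {p, q, s}  [seen]
{p, q, r, s, t} --a--> {p, q, r, s, t}  [seen]
{p, q, r, s, t} --b--> {p, q, r, s}  [seen]
{p, q, r, s} --a--> {p, q, s, t}  [seen]
{p, q, r, s} --b--> {p, q, r, s}  [seen]
Reachable DFA states: {p}, {p, q}, {q, s}, {p, q, s}, {q, r, s}, {q, s, t}, {q, r}, {p, q, s, t}, {p, q, r}, {q, r, s, t}, {p, r}, {p, q, r, s, t}, {p, q, r, s}.

13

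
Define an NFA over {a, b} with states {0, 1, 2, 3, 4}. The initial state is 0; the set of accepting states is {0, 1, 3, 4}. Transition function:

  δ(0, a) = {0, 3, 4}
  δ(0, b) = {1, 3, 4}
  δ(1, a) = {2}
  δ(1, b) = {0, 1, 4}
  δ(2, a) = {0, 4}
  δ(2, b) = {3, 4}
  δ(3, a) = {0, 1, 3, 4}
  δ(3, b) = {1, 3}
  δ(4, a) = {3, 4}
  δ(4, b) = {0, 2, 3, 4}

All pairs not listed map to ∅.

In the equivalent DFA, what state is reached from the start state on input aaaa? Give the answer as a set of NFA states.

{0, 1, 2, 3, 4}

Start: {0}.
δ(0,a) = {0, 3, 4}.
Union: {0, 3, 4}.
After a: {0, 3, 4}.
δ(0,a) = {0, 3, 4}; δ(3,a) = {0, 1, 3, 4}; δ(4,a) = {3, 4}.
Union: {0, 1, 3, 4}.
After a: {0, 1, 3, 4}.
δ(0,a) = {0, 3, 4}; δ(1,a) = {2}; δ(3,a) = {0, 1, 3, 4}; δ(4,a) = {3, 4}.
Union: {0, 1, 2, 3, 4}.
After a: {0, 1, 2, 3, 4}.
δ(0,a) = {0, 3, 4}; δ(1,a) = {2}; δ(2,a) = {0, 4}; δ(3,a) = {0, 1, 3, 4}; δ(4,a) = {3, 4}.
Union: {0, 1, 2, 3, 4}.
After a: {0, 1, 2, 3, 4}.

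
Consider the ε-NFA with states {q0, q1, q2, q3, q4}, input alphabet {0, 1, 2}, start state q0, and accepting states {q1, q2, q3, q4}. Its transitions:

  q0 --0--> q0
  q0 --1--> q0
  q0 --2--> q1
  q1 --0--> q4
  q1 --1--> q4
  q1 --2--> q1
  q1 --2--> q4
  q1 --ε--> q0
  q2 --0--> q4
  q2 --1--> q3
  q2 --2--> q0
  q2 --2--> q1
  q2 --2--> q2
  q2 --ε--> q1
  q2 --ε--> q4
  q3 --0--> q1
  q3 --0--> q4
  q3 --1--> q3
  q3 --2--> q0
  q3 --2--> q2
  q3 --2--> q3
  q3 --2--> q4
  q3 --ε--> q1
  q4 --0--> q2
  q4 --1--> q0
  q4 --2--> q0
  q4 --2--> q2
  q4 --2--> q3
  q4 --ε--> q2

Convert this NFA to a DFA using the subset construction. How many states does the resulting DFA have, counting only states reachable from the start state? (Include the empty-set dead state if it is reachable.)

Start state of the DFA: {q0} (ε-closure of the NFA start).
{q0} --0--> {q0}  [seen]
{q0} --1--> {q0}  [seen]
{q0} --2--> {q0, q1}  [new]
{q0, q1} --0--> {q0, q1, q2, q4}  [new]
{q0, q1} --1--> {q0, q1, q2, q4}  [seen]
{q0, q1} --2--> {q0, q1, q2, q4}  [seen]
{q0, q1, q2, q4} --0--> {q0, q1, q2, q4}  [seen]
{q0, q1, q2, q4} --1--> {q0, q1, q2, q3, q4}  [new]
{q0, q1, q2, q4} --2--> {q0, q1, q2, q3, q4}  [seen]
{q0, q1, q2, q3, q4} --0--> {q0, q1, q2, q4}  [seen]
{q0, q1, q2, q3, q4} --1--> {q0, q1, q2, q3, q4}  [seen]
{q0, q1, q2, q3, q4} --2--> {q0, q1, q2, q3, q4}  [seen]
Reachable DFA states: {q0}, {q0, q1}, {q0, q1, q2, q4}, {q0, q1, q2, q3, q4}.

4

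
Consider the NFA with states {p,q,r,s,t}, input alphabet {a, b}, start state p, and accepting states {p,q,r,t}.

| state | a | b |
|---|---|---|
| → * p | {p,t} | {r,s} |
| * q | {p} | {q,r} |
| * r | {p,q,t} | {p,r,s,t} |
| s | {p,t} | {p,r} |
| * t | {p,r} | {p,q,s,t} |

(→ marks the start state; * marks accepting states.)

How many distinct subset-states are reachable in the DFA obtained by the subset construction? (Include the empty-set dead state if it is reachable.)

8

Start state of the DFA: {p}.
{p} --a--> {p,t}  [new]
{p} --b--> {r,s}  [new]
{p,t} --a--> {p,r,t}  [new]
{p,t} --b--> {p,q,r,s,t}  [new]
{r,s} --a--> {p,q,t}  [new]
{r,s} --b--> {p,r,s,t}  [new]
{p,r,t} --a--> {p,q,r,t}  [new]
{p,r,t} --b--> {p,q,r,s,t}  [seen]
{p,q,r,s,t} --a--> {p,q,r,t}  [seen]
{p,q,r,s,t} --b--> {p,q,r,s,t}  [seen]
{p,q,t} --a--> {p,r,t}  [seen]
{p,q,t} --b--> {p,q,r,s,t}  [seen]
{p,r,s,t} --a--> {p,q,r,t}  [seen]
{p,r,s,t} --b--> {p,q,r,s,t}  [seen]
{p,q,r,t} --a--> {p,q,r,t}  [seen]
{p,q,r,t} --b--> {p,q,r,s,t}  [seen]
Reachable DFA states: {p}, {p,t}, {r,s}, {p,r,t}, {p,q,r,s,t}, {p,q,t}, {p,r,s,t}, {p,q,r,t}.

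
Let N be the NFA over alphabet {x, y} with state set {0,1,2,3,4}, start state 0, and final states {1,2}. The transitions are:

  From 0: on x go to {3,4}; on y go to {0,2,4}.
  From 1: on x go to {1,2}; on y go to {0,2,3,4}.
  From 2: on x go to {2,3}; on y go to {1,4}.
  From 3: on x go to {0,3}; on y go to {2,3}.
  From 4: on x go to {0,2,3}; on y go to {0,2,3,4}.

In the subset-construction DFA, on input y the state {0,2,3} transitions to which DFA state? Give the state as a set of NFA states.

{0,1,2,3,4}

δ(0,y) = {0,2,4}; δ(2,y) = {1,4}; δ(3,y) = {2,3}.
Union: {0,1,2,3,4}.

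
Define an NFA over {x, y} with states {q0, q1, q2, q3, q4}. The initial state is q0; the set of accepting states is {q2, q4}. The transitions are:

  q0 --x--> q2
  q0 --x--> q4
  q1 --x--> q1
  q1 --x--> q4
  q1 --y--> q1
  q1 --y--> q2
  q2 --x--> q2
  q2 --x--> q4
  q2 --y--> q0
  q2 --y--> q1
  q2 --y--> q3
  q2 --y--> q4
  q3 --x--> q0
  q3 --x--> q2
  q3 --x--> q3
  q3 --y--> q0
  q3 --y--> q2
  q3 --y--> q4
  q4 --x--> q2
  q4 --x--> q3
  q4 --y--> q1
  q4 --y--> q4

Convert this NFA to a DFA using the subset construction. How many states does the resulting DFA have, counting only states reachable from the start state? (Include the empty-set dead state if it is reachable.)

9

Start state of the DFA: {q0}.
{q0} --x--> {q2, q4}  [new]
{q0} --y--> ∅  [new]
{q2, q4} --x--> {q2, q3, q4}  [new]
{q2, q4} --y--> {q0, q1, q3, q4}  [new]
∅ --x--> ∅  [seen]
∅ --y--> ∅  [seen]
{q2, q3, q4} --x--> {q0, q2, q3, q4}  [new]
{q2, q3, q4} --y--> {q0, q1, q2, q3, q4}  [new]
{q0, q1, q3, q4} --x--> {q0, q1, q2, q3, q4}  [seen]
{q0, q1, q3, q4} --y--> {q0, q1, q2, q4}  [new]
{q0, q2, q3, q4} --x--> {q0, q2, q3, q4}  [seen]
{q0, q2, q3, q4} --y--> {q0, q1, q2, q3, q4}  [seen]
{q0, q1, q2, q3, q4} --x--> {q0, q1, q2, q3, q4}  [seen]
{q0, q1, q2, q3, q4} --y--> {q0, q1, q2, q3, q4}  [seen]
{q0, q1, q2, q4} --x--> {q1, q2, q3, q4}  [new]
{q0, q1, q2, q4} --y--> {q0, q1, q2, q3, q4}  [seen]
{q1, q2, q3, q4} --x--> {q0, q1, q2, q3, q4}  [seen]
{q1, q2, q3, q4} --y--> {q0, q1, q2, q3, q4}  [seen]
Reachable DFA states: {q0}, {q2, q4}, ∅, {q2, q3, q4}, {q0, q1, q3, q4}, {q0, q2, q3, q4}, {q0, q1, q2, q3, q4}, {q0, q1, q2, q4}, {q1, q2, q3, q4}.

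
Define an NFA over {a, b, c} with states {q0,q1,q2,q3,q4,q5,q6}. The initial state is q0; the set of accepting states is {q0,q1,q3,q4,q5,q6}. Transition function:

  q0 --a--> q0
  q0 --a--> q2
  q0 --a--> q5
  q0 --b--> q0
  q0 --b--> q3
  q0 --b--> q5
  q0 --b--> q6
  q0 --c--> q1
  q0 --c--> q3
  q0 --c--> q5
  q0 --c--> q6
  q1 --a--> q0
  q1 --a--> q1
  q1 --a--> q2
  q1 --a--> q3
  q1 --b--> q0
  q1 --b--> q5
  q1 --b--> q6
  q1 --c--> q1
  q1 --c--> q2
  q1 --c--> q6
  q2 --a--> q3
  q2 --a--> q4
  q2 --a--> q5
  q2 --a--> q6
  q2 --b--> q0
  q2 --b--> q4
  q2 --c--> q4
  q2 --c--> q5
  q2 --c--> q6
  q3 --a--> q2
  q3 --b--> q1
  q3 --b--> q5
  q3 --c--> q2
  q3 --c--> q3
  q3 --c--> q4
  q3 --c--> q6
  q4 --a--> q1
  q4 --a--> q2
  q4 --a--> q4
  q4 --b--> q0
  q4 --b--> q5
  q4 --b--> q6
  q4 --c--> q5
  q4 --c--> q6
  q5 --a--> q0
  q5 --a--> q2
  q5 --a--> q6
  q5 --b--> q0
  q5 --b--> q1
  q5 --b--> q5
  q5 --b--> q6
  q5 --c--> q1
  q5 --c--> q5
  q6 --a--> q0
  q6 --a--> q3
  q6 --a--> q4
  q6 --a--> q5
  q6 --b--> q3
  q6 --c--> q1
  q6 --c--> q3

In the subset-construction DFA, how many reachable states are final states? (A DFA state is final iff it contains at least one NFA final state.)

Start state of the DFA: {q0}.
{q0} --a--> {q0,q2,q5}  [new]
{q0} --b--> {q0,q3,q5,q6}  [new]
{q0} --c--> {q1,q3,q5,q6}  [new]
{q0,q2,q5} --a--> {q0,q2,q3,q4,q5,q6}  [new]
{q0,q2,q5} --b--> {q0,q1,q3,q4,q5,q6}  [new]
{q0,q2,q5} --c--> {q1,q3,q4,q5,q6}  [new]
{q0,q3,q5,q6} --a--> {q0,q2,q3,q4,q5,q6}  [seen]
{q0,q3,q5,q6} --b--> {q0,q1,q3,q5,q6}  [new]
{q0,q3,q5,q6} --c--> {q1,q2,q3,q4,q5,q6}  [new]
{q1,q3,q5,q6} --a--> {q0,q1,q2,q3,q4,q5,q6}  [new]
{q1,q3,q5,q6} --b--> {q0,q1,q3,q5,q6}  [seen]
{q1,q3,q5,q6} --c--> {q1,q2,q3,q4,q5,q6}  [seen]
{q0,q2,q3,q4,q5,q6} --a--> {q0,q1,q2,q3,q4,q5,q6}  [seen]
{q0,q2,q3,q4,q5,q6} --b--> {q0,q1,q3,q4,q5,q6}  [seen]
{q0,q2,q3,q4,q5,q6} --c--> {q1,q2,q3,q4,q5,q6}  [seen]
{q0,q1,q3,q4,q5,q6} --a--> {q0,q1,q2,q3,q4,q5,q6}  [seen]
{q0,q1,q3,q4,q5,q6} --b--> {q0,q1,q3,q5,q6}  [seen]
{q0,q1,q3,q4,q5,q6} --c--> {q1,q2,q3,q4,q5,q6}  [seen]
{q1,q3,q4,q5,q6} --a--> {q0,q1,q2,q3,q4,q5,q6}  [seen]
{q1,q3,q4,q5,q6} --b--> {q0,q1,q3,q5,q6}  [seen]
{q1,q3,q4,q5,q6} --c--> {q1,q2,q3,q4,q5,q6}  [seen]
{q0,q1,q3,q5,q6} --a--> {q0,q1,q2,q3,q4,q5,q6}  [seen]
{q0,q1,q3,q5,q6} --b--> {q0,q1,q3,q5,q6}  [seen]
{q0,q1,q3,q5,q6} --c--> {q1,q2,q3,q4,q5,q6}  [seen]
{q1,q2,q3,q4,q5,q6} --a--> {q0,q1,q2,q3,q4,q5,q6}  [seen]
{q1,q2,q3,q4,q5,q6} --b--> {q0,q1,q3,q4,q5,q6}  [seen]
{q1,q2,q3,q4,q5,q6} --c--> {q1,q2,q3,q4,q5,q6}  [seen]
{q0,q1,q2,q3,q4,q5,q6} --a--> {q0,q1,q2,q3,q4,q5,q6}  [seen]
{q0,q1,q2,q3,q4,q5,q6} --b--> {q0,q1,q3,q4,q5,q6}  [seen]
{q0,q1,q2,q3,q4,q5,q6} --c--> {q1,q2,q3,q4,q5,q6}  [seen]
Reachable DFA states: {q0}, {q0,q2,q5}, {q0,q3,q5,q6}, {q1,q3,q5,q6}, {q0,q2,q3,q4,q5,q6}, {q0,q1,q3,q4,q5,q6}, {q1,q3,q4,q5,q6}, {q0,q1,q3,q5,q6}, {q1,q2,q3,q4,q5,q6}, {q0,q1,q2,q3,q4,q5,q6}.
Accepting DFA states (contain an NFA accepting state): {q0}, {q0,q2,q5}, {q0,q3,q5,q6}, {q1,q3,q5,q6}, {q0,q2,q3,q4,q5,q6}, {q0,q1,q3,q4,q5,q6}, {q1,q3,q4,q5,q6}, {q0,q1,q3,q5,q6}, {q1,q2,q3,q4,q5,q6}, {q0,q1,q2,q3,q4,q5,q6}.

10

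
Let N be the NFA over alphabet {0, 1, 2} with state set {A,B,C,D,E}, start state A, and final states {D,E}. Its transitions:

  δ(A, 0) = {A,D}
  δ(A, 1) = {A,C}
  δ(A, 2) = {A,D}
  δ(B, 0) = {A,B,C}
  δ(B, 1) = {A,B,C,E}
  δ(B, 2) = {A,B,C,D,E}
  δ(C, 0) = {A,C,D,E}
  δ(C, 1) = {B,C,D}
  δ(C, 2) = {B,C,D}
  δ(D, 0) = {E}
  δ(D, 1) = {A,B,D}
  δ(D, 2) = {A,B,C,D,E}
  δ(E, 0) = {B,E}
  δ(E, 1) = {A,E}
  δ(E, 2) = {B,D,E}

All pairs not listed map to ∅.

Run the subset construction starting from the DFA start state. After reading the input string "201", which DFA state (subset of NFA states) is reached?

Start: {A}.
δ(A,2) = {A,D}.
Union: {A,D}.
After 2: {A,D}.
δ(A,0) = {A,D}; δ(D,0) = {E}.
Union: {A,D,E}.
After 0: {A,D,E}.
δ(A,1) = {A,C}; δ(D,1) = {A,B,D}; δ(E,1) = {A,E}.
Union: {A,B,C,D,E}.
After 1: {A,B,C,D,E}.

{A,B,C,D,E}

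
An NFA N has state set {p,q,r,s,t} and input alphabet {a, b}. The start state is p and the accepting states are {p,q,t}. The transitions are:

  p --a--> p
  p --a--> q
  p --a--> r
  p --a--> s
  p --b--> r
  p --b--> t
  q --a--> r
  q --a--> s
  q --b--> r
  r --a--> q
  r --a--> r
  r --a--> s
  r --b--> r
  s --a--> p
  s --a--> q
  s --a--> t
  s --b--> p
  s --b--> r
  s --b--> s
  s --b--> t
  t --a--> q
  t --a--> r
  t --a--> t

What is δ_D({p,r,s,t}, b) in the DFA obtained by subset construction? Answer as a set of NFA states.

{p,r,s,t}

δ(p,b) = {r,t}; δ(r,b) = {r}; δ(s,b) = {p,r,s,t}; δ(t,b) = ∅.
Union: {p,r,s,t}.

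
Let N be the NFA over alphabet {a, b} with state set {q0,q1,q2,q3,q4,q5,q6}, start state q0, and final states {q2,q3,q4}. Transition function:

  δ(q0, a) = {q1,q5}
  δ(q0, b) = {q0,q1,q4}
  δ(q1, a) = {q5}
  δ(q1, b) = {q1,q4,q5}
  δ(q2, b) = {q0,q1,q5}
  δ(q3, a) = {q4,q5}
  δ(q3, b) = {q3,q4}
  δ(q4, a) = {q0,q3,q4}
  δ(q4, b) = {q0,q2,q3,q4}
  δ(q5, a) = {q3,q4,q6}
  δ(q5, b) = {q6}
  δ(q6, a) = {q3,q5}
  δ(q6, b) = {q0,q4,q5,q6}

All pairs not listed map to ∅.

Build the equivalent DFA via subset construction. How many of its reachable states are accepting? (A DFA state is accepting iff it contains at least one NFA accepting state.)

Start state of the DFA: {q0}.
{q0} --a--> {q1,q5}  [new]
{q0} --b--> {q0,q1,q4}  [new]
{q1,q5} --a--> {q3,q4,q5,q6}  [new]
{q1,q5} --b--> {q1,q4,q5,q6}  [new]
{q0,q1,q4} --a--> {q0,q1,q3,q4,q5}  [new]
{q0,q1,q4} --b--> {q0,q1,q2,q3,q4,q5}  [new]
{q3,q4,q5,q6} --a--> {q0,q3,q4,q5,q6}  [new]
{q3,q4,q5,q6} --b--> {q0,q2,q3,q4,q5,q6}  [new]
{q1,q4,q5,q6} --a--> {q0,q3,q4,q5,q6}  [seen]
{q1,q4,q5,q6} --b--> {q0,q1,q2,q3,q4,q5,q6}  [new]
{q0,q1,q3,q4,q5} --a--> {q0,q1,q3,q4,q5,q6}  [new]
{q0,q1,q3,q4,q5} --b--> {q0,q1,q2,q3,q4,q5,q6}  [seen]
{q0,q1,q2,q3,q4,q5} --a--> {q0,q1,q3,q4,q5,q6}  [seen]
{q0,q1,q2,q3,q4,q5} --b--> {q0,q1,q2,q3,q4,q5,q6}  [seen]
{q0,q3,q4,q5,q6} --a--> {q0,q1,q3,q4,q5,q6}  [seen]
{q0,q3,q4,q5,q6} --b--> {q0,q1,q2,q3,q4,q5,q6}  [seen]
{q0,q2,q3,q4,q5,q6} --a--> {q0,q1,q3,q4,q5,q6}  [seen]
{q0,q2,q3,q4,q5,q6} --b--> {q0,q1,q2,q3,q4,q5,q6}  [seen]
{q0,q1,q2,q3,q4,q5,q6} --a--> {q0,q1,q3,q4,q5,q6}  [seen]
{q0,q1,q2,q3,q4,q5,q6} --b--> {q0,q1,q2,q3,q4,q5,q6}  [seen]
{q0,q1,q3,q4,q5,q6} --a--> {q0,q1,q3,q4,q5,q6}  [seen]
{q0,q1,q3,q4,q5,q6} --b--> {q0,q1,q2,q3,q4,q5,q6}  [seen]
Reachable DFA states: {q0}, {q1,q5}, {q0,q1,q4}, {q3,q4,q5,q6}, {q1,q4,q5,q6}, {q0,q1,q3,q4,q5}, {q0,q1,q2,q3,q4,q5}, {q0,q3,q4,q5,q6}, {q0,q2,q3,q4,q5,q6}, {q0,q1,q2,q3,q4,q5,q6}, {q0,q1,q3,q4,q5,q6}.
Accepting DFA states (contain an NFA accepting state): {q0,q1,q4}, {q3,q4,q5,q6}, {q1,q4,q5,q6}, {q0,q1,q3,q4,q5}, {q0,q1,q2,q3,q4,q5}, {q0,q3,q4,q5,q6}, {q0,q2,q3,q4,q5,q6}, {q0,q1,q2,q3,q4,q5,q6}, {q0,q1,q3,q4,q5,q6}.

9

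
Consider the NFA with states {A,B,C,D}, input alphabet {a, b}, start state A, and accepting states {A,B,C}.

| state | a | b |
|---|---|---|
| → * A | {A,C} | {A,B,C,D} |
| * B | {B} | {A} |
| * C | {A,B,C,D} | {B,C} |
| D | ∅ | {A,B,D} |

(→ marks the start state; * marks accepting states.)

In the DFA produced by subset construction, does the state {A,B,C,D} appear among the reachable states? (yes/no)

Start state of the DFA: {A}.
{A} --a--> {A,C}  [new]
{A} --b--> {A,B,C,D}  [new]
{A,C} --a--> {A,B,C,D}  [seen]
{A,C} --b--> {A,B,C,D}  [seen]
{A,B,C,D} --a--> {A,B,C,D}  [seen]
{A,B,C,D} --b--> {A,B,C,D}  [seen]
Reachable DFA states: {A}, {A,C}, {A,B,C,D}.
{A,B,C,D} is among them.

yes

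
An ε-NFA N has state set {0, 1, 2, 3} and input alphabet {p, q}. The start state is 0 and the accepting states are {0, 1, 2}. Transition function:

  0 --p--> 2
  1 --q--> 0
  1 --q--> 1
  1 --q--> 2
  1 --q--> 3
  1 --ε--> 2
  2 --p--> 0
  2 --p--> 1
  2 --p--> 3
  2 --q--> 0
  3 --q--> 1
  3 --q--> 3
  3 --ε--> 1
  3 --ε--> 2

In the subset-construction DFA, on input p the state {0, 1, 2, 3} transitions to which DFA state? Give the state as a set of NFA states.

δ(0,p) = {2}; δ(1,p) = ∅; δ(2,p) = {0, 1, 3}; δ(3,p) = ∅.
Union: {0, 1, 2, 3}.

{0, 1, 2, 3}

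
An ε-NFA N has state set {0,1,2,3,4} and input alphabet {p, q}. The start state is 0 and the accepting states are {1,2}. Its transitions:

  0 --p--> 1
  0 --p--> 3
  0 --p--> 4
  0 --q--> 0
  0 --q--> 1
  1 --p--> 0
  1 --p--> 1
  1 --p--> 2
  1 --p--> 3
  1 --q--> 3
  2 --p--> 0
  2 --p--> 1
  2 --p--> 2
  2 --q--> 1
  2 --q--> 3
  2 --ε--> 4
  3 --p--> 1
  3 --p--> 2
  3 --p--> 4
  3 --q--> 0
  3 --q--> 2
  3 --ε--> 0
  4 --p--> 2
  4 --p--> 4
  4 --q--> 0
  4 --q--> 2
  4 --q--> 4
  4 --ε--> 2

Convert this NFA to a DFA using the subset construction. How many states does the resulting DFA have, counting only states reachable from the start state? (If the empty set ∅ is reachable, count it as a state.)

4

Start state of the DFA: {0} (ε-closure of the NFA start).
{0} --p--> {0,1,2,3,4}  [new]
{0} --q--> {0,1}  [new]
{0,1,2,3,4} --p--> {0,1,2,3,4}  [seen]
{0,1,2,3,4} --q--> {0,1,2,3,4}  [seen]
{0,1} --p--> {0,1,2,3,4}  [seen]
{0,1} --q--> {0,1,3}  [new]
{0,1,3} --p--> {0,1,2,3,4}  [seen]
{0,1,3} --q--> {0,1,2,3,4}  [seen]
Reachable DFA states: {0}, {0,1,2,3,4}, {0,1}, {0,1,3}.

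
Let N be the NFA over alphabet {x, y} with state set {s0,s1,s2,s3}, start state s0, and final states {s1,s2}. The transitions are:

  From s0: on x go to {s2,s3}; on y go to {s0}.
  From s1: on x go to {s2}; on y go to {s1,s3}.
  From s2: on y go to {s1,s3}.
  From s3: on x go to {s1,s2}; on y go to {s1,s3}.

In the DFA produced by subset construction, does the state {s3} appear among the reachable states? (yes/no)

no

Start state of the DFA: {s0}.
{s0} --x--> {s2,s3}  [new]
{s0} --y--> {s0}  [seen]
{s2,s3} --x--> {s1,s2}  [new]
{s2,s3} --y--> {s1,s3}  [new]
{s1,s2} --x--> {s2}  [new]
{s1,s2} --y--> {s1,s3}  [seen]
{s1,s3} --x--> {s1,s2}  [seen]
{s1,s3} --y--> {s1,s3}  [seen]
{s2} --x--> ∅  [new]
{s2} --y--> {s1,s3}  [seen]
∅ --x--> ∅  [seen]
∅ --y--> ∅  [seen]
Reachable DFA states: {s0}, {s2,s3}, {s1,s2}, {s1,s3}, {s2}, ∅.
{s3} is not among them.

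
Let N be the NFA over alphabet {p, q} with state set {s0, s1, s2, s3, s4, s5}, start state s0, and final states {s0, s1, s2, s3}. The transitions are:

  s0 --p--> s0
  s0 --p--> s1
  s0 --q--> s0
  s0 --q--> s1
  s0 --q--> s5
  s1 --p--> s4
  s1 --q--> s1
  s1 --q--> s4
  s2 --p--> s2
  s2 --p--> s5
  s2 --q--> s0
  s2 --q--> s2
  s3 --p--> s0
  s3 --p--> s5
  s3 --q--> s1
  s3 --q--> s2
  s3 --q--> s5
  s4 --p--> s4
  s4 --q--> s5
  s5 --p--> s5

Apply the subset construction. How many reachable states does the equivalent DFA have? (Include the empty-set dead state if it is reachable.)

5

Start state of the DFA: {s0}.
{s0} --p--> {s0, s1}  [new]
{s0} --q--> {s0, s1, s5}  [new]
{s0, s1} --p--> {s0, s1, s4}  [new]
{s0, s1} --q--> {s0, s1, s4, s5}  [new]
{s0, s1, s5} --p--> {s0, s1, s4, s5}  [seen]
{s0, s1, s5} --q--> {s0, s1, s4, s5}  [seen]
{s0, s1, s4} --p--> {s0, s1, s4}  [seen]
{s0, s1, s4} --q--> {s0, s1, s4, s5}  [seen]
{s0, s1, s4, s5} --p--> {s0, s1, s4, s5}  [seen]
{s0, s1, s4, s5} --q--> {s0, s1, s4, s5}  [seen]
Reachable DFA states: {s0}, {s0, s1}, {s0, s1, s5}, {s0, s1, s4}, {s0, s1, s4, s5}.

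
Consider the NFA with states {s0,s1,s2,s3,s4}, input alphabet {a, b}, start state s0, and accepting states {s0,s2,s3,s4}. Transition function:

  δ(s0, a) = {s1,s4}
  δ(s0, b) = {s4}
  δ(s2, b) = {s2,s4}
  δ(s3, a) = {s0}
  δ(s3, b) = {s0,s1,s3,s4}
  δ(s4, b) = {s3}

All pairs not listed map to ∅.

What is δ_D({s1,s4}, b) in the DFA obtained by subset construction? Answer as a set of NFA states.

δ(s1,b) = ∅; δ(s4,b) = {s3}.
Union: {s3}.

{s3}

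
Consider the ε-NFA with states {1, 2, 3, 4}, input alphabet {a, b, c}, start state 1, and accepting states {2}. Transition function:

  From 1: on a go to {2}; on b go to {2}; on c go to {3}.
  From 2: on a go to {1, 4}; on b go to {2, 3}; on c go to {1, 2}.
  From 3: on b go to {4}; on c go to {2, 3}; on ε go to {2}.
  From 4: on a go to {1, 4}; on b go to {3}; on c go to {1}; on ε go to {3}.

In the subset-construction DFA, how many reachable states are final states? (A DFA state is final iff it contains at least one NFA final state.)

6

Start state of the DFA: {1} (ε-closure of the NFA start).
{1} --a--> {2}  [new]
{1} --b--> {2}  [seen]
{1} --c--> {2, 3}  [new]
{2} --a--> {1, 2, 3, 4}  [new]
{2} --b--> {2, 3}  [seen]
{2} --c--> {1, 2}  [new]
{2, 3} --a--> {1, 2, 3, 4}  [seen]
{2, 3} --b--> {2, 3, 4}  [new]
{2, 3} --c--> {1, 2, 3}  [new]
{1, 2, 3, 4} --a--> {1, 2, 3, 4}  [seen]
{1, 2, 3, 4} --b--> {2, 3, 4}  [seen]
{1, 2, 3, 4} --c--> {1, 2, 3}  [seen]
{1, 2} --a--> {1, 2, 3, 4}  [seen]
{1, 2} --b--> {2, 3}  [seen]
{1, 2} --c--> {1, 2, 3}  [seen]
{2, 3, 4} --a--> {1, 2, 3, 4}  [seen]
{2, 3, 4} --b--> {2, 3, 4}  [seen]
{2, 3, 4} --c--> {1, 2, 3}  [seen]
{1, 2, 3} --a--> {1, 2, 3, 4}  [seen]
{1, 2, 3} --b--> {2, 3, 4}  [seen]
{1, 2, 3} --c--> {1, 2, 3}  [seen]
Reachable DFA states: {1}, {2}, {2, 3}, {1, 2, 3, 4}, {1, 2}, {2, 3, 4}, {1, 2, 3}.
Accepting DFA states (contain an NFA accepting state): {2}, {2, 3}, {1, 2, 3, 4}, {1, 2}, {2, 3, 4}, {1, 2, 3}.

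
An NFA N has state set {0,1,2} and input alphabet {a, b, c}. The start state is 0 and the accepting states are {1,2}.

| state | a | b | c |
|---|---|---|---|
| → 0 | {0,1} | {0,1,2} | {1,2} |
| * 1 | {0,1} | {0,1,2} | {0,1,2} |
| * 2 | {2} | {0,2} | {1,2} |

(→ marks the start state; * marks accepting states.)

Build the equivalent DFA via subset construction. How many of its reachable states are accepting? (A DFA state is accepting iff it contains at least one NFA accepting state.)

Start state of the DFA: {0}.
{0} --a--> {0,1}  [new]
{0} --b--> {0,1,2}  [new]
{0} --c--> {1,2}  [new]
{0,1} --a--> {0,1}  [seen]
{0,1} --b--> {0,1,2}  [seen]
{0,1} --c--> {0,1,2}  [seen]
{0,1,2} --a--> {0,1,2}  [seen]
{0,1,2} --b--> {0,1,2}  [seen]
{0,1,2} --c--> {0,1,2}  [seen]
{1,2} --a--> {0,1,2}  [seen]
{1,2} --b--> {0,1,2}  [seen]
{1,2} --c--> {0,1,2}  [seen]
Reachable DFA states: {0}, {0,1}, {0,1,2}, {1,2}.
Accepting DFA states (contain an NFA accepting state): {0,1}, {0,1,2}, {1,2}.

3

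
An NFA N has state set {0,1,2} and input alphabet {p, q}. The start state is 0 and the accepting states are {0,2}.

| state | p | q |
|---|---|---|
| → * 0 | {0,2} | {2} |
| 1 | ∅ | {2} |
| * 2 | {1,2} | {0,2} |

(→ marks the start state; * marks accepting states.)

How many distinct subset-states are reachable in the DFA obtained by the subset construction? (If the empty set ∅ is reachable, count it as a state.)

Start state of the DFA: {0}.
{0} --p--> {0,2}  [new]
{0} --q--> {2}  [new]
{0,2} --p--> {0,1,2}  [new]
{0,2} --q--> {0,2}  [seen]
{2} --p--> {1,2}  [new]
{2} --q--> {0,2}  [seen]
{0,1,2} --p--> {0,1,2}  [seen]
{0,1,2} --q--> {0,2}  [seen]
{1,2} --p--> {1,2}  [seen]
{1,2} --q--> {0,2}  [seen]
Reachable DFA states: {0}, {0,2}, {2}, {0,1,2}, {1,2}.

5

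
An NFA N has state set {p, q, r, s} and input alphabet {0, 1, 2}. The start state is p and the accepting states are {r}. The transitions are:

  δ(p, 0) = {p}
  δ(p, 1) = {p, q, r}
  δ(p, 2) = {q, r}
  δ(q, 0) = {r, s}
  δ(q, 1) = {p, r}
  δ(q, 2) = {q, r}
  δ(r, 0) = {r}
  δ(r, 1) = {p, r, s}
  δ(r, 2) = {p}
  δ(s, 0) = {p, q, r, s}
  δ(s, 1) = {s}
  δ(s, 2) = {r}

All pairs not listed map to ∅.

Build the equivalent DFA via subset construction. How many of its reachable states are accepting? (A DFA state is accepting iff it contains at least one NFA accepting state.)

Start state of the DFA: {p}.
{p} --0--> {p}  [seen]
{p} --1--> {p, q, r}  [new]
{p} --2--> {q, r}  [new]
{p, q, r} --0--> {p, r, s}  [new]
{p, q, r} --1--> {p, q, r, s}  [new]
{p, q, r} --2--> {p, q, r}  [seen]
{q, r} --0--> {r, s}  [new]
{q, r} --1--> {p, r, s}  [seen]
{q, r} --2--> {p, q, r}  [seen]
{p, r, s} --0--> {p, q, r, s}  [seen]
{p, r, s} --1--> {p, q, r, s}  [seen]
{p, r, s} --2--> {p, q, r}  [seen]
{p, q, r, s} --0--> {p, q, r, s}  [seen]
{p, q, r, s} --1--> {p, q, r, s}  [seen]
{p, q, r, s} --2--> {p, q, r}  [seen]
{r, s} --0--> {p, q, r, s}  [seen]
{r, s} --1--> {p, r, s}  [seen]
{r, s} --2--> {p, r}  [new]
{p, r} --0--> {p, r}  [seen]
{p, r} --1--> {p, q, r, s}  [seen]
{p, r} --2--> {p, q, r}  [seen]
Reachable DFA states: {p}, {p, q, r}, {q, r}, {p, r, s}, {p, q, r, s}, {r, s}, {p, r}.
Accepting DFA states (contain an NFA accepting state): {p, q, r}, {q, r}, {p, r, s}, {p, q, r, s}, {r, s}, {p, r}.

6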